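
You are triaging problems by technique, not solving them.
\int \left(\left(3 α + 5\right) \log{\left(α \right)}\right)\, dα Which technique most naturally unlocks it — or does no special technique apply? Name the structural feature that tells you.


Diagnosis: integration by parts — one parts step with u = \log{\left(α \right)} trades the logarithm for an algebraic integrand.


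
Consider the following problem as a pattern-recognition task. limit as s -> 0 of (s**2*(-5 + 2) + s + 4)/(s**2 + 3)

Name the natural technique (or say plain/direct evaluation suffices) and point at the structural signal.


Best approach: no special technique — no zero denominators, no indeterminate clash at 0 — substitute and read off the value.


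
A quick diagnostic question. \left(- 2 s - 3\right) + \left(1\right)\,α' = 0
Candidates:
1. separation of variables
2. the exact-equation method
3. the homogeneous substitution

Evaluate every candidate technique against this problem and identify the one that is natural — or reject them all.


Best approach: no special technique — the slope is a pure function of s; integrate both sides and be done.
- separation of variables — separation is only trivially available — with the unknown absent from the slope this is a direct integration, not a separation problem.
- the exact-equation method: no dependence on the unknown anywhere: exactness is a label without content here.
- the homogeneous substitution: the slope does not depend on the ratio of the variables alone.


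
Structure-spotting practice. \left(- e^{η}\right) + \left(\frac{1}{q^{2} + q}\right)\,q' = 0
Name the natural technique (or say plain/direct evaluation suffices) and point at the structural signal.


Method: separation of variables — solved for the derivative, the right side splits multiplicatively into a function of each variable alone — divide and integrate each side. Rearranged, this also fits the Bernoulli template directly; separation reads the product structure as given.


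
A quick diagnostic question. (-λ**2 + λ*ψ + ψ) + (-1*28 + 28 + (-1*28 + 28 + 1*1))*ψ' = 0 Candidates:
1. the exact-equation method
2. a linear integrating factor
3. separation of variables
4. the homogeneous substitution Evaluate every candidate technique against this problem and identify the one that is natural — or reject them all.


Diagnosis: a linear integrating factor — the unknown enters only to the first power against a nonzero forcing term — the integrating-factor template applies directly.
- the exact-equation method: the mixed-partials test fails on this split — it is not an exact differential as presented.
- a linear integrating factor: yes, a natural case for it.
- separation of variables: the two dependences do not factor apart.
- the homogeneous substitution: the slope is not a function of the ratio of the variables alone.


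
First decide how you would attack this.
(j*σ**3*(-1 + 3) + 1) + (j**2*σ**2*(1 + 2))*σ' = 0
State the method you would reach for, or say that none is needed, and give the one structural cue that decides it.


Diagnosis: the exact-equation method — equality of cross partials is the green light — assemble the potential function term by term.


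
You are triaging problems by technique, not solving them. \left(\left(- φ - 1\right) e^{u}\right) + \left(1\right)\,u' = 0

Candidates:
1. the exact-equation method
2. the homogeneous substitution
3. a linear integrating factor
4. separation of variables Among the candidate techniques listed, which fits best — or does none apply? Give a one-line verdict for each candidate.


Best approach: separation of variables — one side of the product carries the independent variable, the other the unknown — the textbook separation shape.
- the exact-equation method — the cross partial derivatives disagree, so no single potential exists.
- the homogeneous substitution: the slope is not a function of the ratio of the variables alone.
- a linear integrating factor: the unknown enters nonlinearly (through a power, a denominator, or a transcendental function), which the linear integrating-factor recipe cannot absorb as-is — any repair would come from a preliminary substitution, not the factor.
- separation of variables: applies; the problem has the shape this method handles.


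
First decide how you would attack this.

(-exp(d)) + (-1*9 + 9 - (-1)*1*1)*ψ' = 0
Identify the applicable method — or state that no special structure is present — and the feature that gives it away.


Diagnosis: no special technique — the slope is a function of d alone, so integrate both sides directly.


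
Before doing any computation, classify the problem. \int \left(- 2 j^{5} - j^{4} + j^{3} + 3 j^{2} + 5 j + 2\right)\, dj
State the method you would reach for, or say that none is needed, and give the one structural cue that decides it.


Diagnosis: no special technique — nothing composite, nothing rational, nothing trigonometric — each constant-multiple power of j integrates by the power rule alone.


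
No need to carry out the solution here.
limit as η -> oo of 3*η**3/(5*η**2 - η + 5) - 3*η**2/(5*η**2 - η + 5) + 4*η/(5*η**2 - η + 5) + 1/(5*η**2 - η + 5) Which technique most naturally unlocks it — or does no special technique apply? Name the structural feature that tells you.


Method: dominant-term comparison — at large η only the top-degree terms survive; compare the leading terms and the limit falls out. l'Hôpital's at-infinity variant applies to the expression viewed as a single quotient; the leading-term comparison is the direct route.


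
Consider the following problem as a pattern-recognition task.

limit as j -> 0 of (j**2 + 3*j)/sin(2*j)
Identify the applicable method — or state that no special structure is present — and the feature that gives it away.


Best approach: l'Hôpital's rule (0/0) — numerator and denominator both vanish at 0 — a genuine 0/0 form, which is exactly when l'Hôpital applies. Known elementary limits would finish this too — the rule just bypasses the case analysis.


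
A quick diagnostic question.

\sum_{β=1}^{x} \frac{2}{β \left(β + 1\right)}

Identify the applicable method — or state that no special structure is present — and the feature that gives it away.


Method: telescoping — rewrite \frac{2}{β \left(β + 1\right)} as simple fractions and successive terms eat each other — only the edges survive.


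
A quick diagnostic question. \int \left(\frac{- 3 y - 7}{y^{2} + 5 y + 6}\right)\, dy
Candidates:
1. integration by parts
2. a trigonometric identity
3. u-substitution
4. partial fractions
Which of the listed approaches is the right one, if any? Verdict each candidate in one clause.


Verdict: partial fractions — a proper rational integrand whose denominator splits into simpler factors — decompose into partial fractions first.
- integration by parts — the nonconstant-polynomial-times-standard-kernel pattern (an exp, sine, cosine, or logarithm partner) is absent.
- a trigonometric identity — no sine or cosine appears, so there is nothing for a trigonometric identity to act on.
- u-substitution — no subexpression of the integrand serves as a whole-integral substitution inner — individual terms may offer their own, but none carries its derivative as a factor of the full integrand; a working change of variable would have to be constructed from outside the expression.
- partial fractions — applicable, and directly so.


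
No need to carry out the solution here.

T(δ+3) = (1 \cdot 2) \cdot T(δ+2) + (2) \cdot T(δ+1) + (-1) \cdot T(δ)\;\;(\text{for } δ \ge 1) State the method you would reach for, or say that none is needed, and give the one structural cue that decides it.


Technique: the characteristic-root method — try a geometric ansatz r^δ: constant coefficients turn the recurrence into one polynomial equation in r.


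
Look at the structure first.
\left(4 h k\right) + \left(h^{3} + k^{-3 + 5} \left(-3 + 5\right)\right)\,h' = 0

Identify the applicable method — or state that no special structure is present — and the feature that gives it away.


Method: the exact-equation method — because the two cross partials coincide, the form is conservative as written — recover its potential in (k, h).


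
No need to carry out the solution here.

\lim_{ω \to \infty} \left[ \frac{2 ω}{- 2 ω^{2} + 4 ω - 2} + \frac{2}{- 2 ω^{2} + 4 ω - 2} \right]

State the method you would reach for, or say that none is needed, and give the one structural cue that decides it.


Method: dominant-term comparison — at large ω only the top-degree terms survive; compare the leading terms and the limit falls out. As a single quotient, the ∞/∞ shape would yield to repeated differentiation as well — the growth comparison gets there in one look.


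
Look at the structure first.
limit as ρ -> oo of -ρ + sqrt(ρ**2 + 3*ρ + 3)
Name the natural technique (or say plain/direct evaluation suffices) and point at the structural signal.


Technique: conjugate multiplication — the ∞ − ∞ radical form is the exact trigger for the conjugate maneuver.


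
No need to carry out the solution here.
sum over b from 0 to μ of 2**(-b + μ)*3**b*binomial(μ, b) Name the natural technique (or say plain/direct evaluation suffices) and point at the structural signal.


Diagnosis: the binomial theorem — terms weighting binomial(μ, b) against matched powers of 3 and 2 reassemble into (3 + 2)^μ by the binomial theorem.


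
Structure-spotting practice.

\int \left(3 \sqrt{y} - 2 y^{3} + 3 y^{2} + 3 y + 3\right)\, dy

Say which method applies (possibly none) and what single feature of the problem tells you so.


Verdict: no special technique — every term is a constant multiple of a power of y; term-wise power-rule integration needs no preliminary transformation.


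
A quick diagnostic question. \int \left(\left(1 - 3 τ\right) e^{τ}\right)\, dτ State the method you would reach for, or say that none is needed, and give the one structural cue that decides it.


Best approach: integration by parts — a polynomial factor 1 - 3 τ multiplies e^{τ}; differentiating 1 - 3 τ lowers its degree while e^{τ} integrates cleanly, so parts wins.


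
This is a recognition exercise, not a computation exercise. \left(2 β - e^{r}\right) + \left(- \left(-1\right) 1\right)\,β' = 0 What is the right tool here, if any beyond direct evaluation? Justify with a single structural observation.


Method: a linear integrating factor — linear in the unknown with genuine forcing: multiply through by the exponential of the integrated coefficient and the left side closes into one derivative.


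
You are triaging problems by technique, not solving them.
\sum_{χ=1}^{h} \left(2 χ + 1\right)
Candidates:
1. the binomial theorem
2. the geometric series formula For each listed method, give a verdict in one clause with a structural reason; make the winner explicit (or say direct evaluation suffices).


Diagnosis: no special technique — nothing telescopes and nothing is geometric; polynomial terms in χ sum term by term.
- the binomial theorem — there is no sum-raised-to-a-power identity hiding in these terms.
- the geometric series formula: the term-to-term ratio drifts with the index — the one thing the geometric formula cannot absorb.


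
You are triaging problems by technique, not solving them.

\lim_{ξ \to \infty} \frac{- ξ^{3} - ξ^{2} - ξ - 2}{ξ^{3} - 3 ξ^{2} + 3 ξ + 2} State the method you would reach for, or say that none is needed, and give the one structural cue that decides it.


Best approach: dominant-term comparison — growth-rate triage: the leading powers of ξ decide the limit, everything else is noise. Differentiating the expression as a single quotient would eventually settle it as well; matching dominant growth settles it immediately.


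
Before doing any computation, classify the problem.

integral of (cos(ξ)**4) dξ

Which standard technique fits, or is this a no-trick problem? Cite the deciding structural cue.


Method: a trigonometric identity — the even exponent on cos(ξ)**4 signals one move: rewrite via cos of the doubled angle.


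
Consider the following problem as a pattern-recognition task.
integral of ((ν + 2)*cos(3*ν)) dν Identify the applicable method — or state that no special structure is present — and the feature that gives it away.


Technique: integration by parts — a polynomial factor ν + 2 multiplies cos(3*ν); differentiating ν + 2 lowers its degree while cos(3*ν) integrates cleanly, so parts wins.


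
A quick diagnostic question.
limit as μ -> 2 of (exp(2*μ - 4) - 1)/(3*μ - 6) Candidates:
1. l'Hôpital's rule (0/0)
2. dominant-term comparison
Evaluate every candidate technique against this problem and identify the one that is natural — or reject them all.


Diagnosis: l'Hôpital's rule (0/0) — substituting 2 gives 0 over 0; differentiate top and bottom once and re-evaluate. A first-order expansion at the point is an equally standard path; the rule packages it.
- l'Hôpital's rule (0/0) — applicable, and directly so.
- dominant-term comparison: this is not a rational comparison of growth rates at infinity.


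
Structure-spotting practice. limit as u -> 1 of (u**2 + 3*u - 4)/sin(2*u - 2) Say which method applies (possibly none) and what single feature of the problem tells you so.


Best approach: l'Hôpital's rule (0/0) — the 0/0 form at 1 is the signature situation for l'Hôpital's rule. Known elementary limits would finish this too — the rule just bypasses the case analysis.


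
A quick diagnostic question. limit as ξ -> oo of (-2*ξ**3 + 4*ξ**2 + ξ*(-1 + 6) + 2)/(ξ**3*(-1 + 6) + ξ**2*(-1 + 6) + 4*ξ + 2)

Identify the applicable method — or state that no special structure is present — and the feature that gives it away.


Technique: dominant-term comparison — growth-rate triage: the leading powers of ξ decide the limit, everything else is noise. Differentiating the expression as a single quotient would eventually settle it as well; matching dominant growth settles it immediately.


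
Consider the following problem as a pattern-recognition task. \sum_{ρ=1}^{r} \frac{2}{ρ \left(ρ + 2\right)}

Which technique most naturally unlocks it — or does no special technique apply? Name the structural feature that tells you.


Method: telescoping — poles of \frac{2}{ρ \left(ρ + 2\right)} differ by an integer, the telltale of a telescoping partial-fraction sum.


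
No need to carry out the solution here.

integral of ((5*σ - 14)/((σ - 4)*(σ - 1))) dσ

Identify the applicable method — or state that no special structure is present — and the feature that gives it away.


Verdict: partial fractions — the bottom factors while the top stays lower-degree — split into simple fractions and integrate piece by piece.


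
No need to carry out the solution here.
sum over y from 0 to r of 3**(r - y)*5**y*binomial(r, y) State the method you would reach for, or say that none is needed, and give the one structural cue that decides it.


Technique: the binomial theorem — binomial coefficients against complementary powers of 5 and 3: recognize the binomial expansion and resum.


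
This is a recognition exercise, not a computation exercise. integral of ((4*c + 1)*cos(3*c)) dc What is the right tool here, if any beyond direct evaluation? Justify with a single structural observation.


Method: integration by parts — a polynomial factor 4*c + 1 multiplies cos(3*c); differentiating 4*c + 1 lowers its degree while cos(3*c) integrates cleanly, so parts wins.


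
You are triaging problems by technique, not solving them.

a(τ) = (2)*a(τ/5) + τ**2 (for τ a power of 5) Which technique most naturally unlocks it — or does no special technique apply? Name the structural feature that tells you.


Diagnosis: the master substitution — the argument shrinks by the factor 5, so measure the index on a logarithmic scale and the recursion becomes a shift.


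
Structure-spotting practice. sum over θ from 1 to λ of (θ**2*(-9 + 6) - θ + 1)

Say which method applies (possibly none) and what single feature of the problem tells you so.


Method: no special technique — Faulhaber territory: sum each constant-multiple power of θ with its closed-form formula, no trick required.


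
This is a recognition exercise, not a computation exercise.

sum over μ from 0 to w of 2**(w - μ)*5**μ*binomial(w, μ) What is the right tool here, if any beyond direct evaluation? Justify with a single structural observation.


Verdict: the binomial theorem — binomial coefficients against complementary powers of 5 and 2: recognize the binomial expansion and resum.


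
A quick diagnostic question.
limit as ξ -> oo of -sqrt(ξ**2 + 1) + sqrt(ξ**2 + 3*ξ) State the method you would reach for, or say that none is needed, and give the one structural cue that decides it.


Verdict: conjugate multiplication — both pieces blow up but their difference is finite; the conjugate trick rationalizes sqrt(ξ**2 + 3*ξ) - sqrt(ξ**2 + 1).


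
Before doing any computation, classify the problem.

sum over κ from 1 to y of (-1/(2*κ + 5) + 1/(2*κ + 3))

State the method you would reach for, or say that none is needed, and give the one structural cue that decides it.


Technique: telescoping — this sum is a zipper: each term contributes 1/(2*κ + 3) and removes the next index's value, which the following term puts back, closing term by term.


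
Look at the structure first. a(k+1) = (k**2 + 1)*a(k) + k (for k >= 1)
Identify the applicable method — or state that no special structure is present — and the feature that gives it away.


Method: a summation factor — with the index-dependent coefficient k**2 + 1, dividing by the cumulative product turns the left side into a pure difference.


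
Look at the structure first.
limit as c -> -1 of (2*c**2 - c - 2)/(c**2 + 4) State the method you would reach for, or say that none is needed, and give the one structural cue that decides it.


Diagnosis: no special technique — no denominator vanishes and nothing blows up at -1: direct substitution is the whole computation.


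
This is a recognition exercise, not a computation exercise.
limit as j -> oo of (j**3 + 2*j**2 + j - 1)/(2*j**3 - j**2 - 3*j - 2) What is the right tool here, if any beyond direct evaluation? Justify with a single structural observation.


Diagnosis: dominant-term comparison — divide by the highest power of j present: lower-order terms vanish and the dominant ratio remains. Differentiating the expression as a single quotient would eventually settle it as well; matching dominant growth settles it immediately.


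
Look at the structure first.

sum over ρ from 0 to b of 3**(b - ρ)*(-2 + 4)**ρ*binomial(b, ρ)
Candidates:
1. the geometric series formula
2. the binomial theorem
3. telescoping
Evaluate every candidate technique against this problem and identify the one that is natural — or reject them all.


Diagnosis: the binomial theorem — binomial coefficients against complementary powers of (-2 + 4) and 3: recognize the binomial expansion and resum.
- the geometric series formula — the term-to-term ratio drifts with the index — the one thing the geometric formula cannot absorb.
- the binomial theorem: applicable, and directly so.
- telescoping — computed from the summand as displayed, the partial sums build up without the pairwise collapse telescoping exploits.


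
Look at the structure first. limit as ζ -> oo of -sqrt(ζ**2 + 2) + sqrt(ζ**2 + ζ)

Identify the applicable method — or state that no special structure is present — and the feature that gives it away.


Diagnosis: conjugate multiplication — neither sqrt(ζ**2 + ζ) nor sqrt(ζ**2 + 2) converges alone, so rewrite their difference as a conjugate-rationalized quotient first.


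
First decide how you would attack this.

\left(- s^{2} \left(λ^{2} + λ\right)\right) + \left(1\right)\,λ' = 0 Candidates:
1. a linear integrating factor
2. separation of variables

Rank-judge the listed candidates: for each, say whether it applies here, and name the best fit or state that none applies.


Technique: separation of variables — a product of single-variable factors, s^{2} and λ^{2} + λ — the textbook separable form. This doubles as a Bernoulli equation in the unknown as written; dividing and integrating works on it directly.
- a linear integrating factor — the unknown enters nonlinearly (through a power, a denominator, or a transcendental function), which the linear integrating-factor recipe cannot absorb as-is — any repair would come from a preliminary substitution, not the factor.
- separation of variables: applies; the problem has the shape this method handles.


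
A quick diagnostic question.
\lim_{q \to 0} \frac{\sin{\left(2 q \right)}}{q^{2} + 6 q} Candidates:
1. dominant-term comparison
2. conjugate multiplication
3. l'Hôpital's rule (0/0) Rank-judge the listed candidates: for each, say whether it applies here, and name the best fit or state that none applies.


Technique: l'Hôpital's rule (0/0) — plug in 0: top and bottom both hit zero, so differentiate each and retry. A first-order expansion at the point is an equally standard path; the rule packages it.
- dominant-term comparison: this limit is not decided by comparing polynomial growth at infinity.
- conjugate multiplication — multiplying by a conjugate would not remove any indeterminacy here.
- l'Hôpital's rule (0/0) — applies; the problem has the shape this method handles.


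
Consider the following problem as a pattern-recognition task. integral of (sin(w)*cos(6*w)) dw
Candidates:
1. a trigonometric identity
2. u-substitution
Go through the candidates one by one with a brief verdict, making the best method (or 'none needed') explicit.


Technique: a trigonometric identity — mixed-frequency products such as sin(w)*cos(6*w) are designed for the product-to-sum formula.
- a trigonometric identity — yes, a natural case for it.
- u-substitution — no subexpression of the integrand serves as a whole-integral substitution inner — individual terms may offer their own, but none carries its derivative as a factor of the full integrand; a working change of variable would have to be constructed from outside the expression.


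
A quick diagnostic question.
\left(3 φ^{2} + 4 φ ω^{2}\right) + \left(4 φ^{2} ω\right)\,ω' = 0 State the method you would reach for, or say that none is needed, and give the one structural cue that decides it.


Technique: the exact-equation method — because the two cross partials coincide, the form is conservative as written — recover its potential in (φ, ω).


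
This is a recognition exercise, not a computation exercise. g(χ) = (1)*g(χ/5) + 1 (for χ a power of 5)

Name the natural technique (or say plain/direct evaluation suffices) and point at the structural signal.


Best approach: the master substitution — the recursive call is at index χ/5 rather than a shift, a divide-and-conquer shape — substituting χ = 5^m linearizes it.


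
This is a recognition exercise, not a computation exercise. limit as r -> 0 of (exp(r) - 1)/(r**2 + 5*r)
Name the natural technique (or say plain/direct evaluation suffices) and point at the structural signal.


Technique: l'Hôpital's rule (0/0) — numerator and denominator both vanish at 0 — a genuine 0/0 form, which is exactly when l'Hôpital applies. Known elementary limits would finish this too — the rule just bypasses the case analysis.


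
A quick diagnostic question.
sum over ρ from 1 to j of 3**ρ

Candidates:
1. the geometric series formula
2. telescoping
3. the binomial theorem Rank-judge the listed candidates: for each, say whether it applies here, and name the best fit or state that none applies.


Technique: the geometric series formula — check a ratio of consecutive terms: it is 3, independent of the index, so the geometric formula closes the sum.
- the geometric series formula — a fit — the right tool for this form.
- telescoping: computed from the summand as displayed, the partial sums build up without the pairwise collapse telescoping exploits.
- the binomial theorem: no binomial coefficients pair with matched powers.


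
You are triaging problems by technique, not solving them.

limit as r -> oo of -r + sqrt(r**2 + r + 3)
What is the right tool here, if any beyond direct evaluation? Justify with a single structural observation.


Method: conjugate multiplication — the ∞ − ∞ radical form is the exact trigger for the conjugate maneuver.


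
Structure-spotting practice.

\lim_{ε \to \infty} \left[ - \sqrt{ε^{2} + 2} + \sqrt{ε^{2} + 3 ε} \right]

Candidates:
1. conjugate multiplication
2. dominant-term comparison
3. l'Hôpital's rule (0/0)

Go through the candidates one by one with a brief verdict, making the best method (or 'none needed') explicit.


Technique: conjugate multiplication — two divergent pieces with a minus sign between them and a radical in the mix: rationalize \sqrt{ε^{2} + 3 ε} - \sqrt{ε^{2} + 2} before any limit law applies.
- conjugate multiplication — applies; the problem has the shape this method handles.
- dominant-term comparison: no dominant power emerges to decide the limit by degree comparison.
- l'Hôpital's rule (0/0) — substitution produces ∞ − ∞ rather than a vanishing quotient; the rule needs a 0/0 ratio to act on.


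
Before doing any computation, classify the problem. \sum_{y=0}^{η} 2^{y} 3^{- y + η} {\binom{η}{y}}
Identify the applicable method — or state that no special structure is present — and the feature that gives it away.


Technique: the binomial theorem — binomial coefficients against complementary powers of 2 and 3: recognize the binomial expansion and resum.


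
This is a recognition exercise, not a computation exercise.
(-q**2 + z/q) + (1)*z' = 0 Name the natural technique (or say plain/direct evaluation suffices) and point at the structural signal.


Technique: a linear integrating factor — the unknown enters only to the first power against a nonzero forcing term — the integrating-factor template applies directly.


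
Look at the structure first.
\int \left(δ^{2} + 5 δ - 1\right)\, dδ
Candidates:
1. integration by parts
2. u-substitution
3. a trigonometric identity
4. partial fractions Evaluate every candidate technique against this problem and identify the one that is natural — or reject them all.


Diagnosis: no special technique — every term is a constant multiple of a power of δ; term-wise power-rule integration needs no preliminary transformation.
- integration by parts: parts would only shuffle a directly integrable integrand.
- u-substitution: no substitution does more than relabel what direct integration already handles.
- a trigonometric identity — with no trigonometric functions present, identity rewriting has no target.
- partial fractions — the expression is not a ratio of polynomials that decomposes further.


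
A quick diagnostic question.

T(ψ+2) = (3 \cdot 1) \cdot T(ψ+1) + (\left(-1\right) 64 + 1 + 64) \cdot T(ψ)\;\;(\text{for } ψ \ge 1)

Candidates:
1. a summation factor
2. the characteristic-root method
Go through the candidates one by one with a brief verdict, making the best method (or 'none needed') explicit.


Best approach: the characteristic-root method — try a geometric ansatz r^ψ: constant coefficients turn the recurrence into one polynomial equation in r.
- a summation factor: the recurrence reaches back more than one step, outside the first-order family a summation factor normalizes.
- the characteristic-root method — a fit — the right tool for this form.


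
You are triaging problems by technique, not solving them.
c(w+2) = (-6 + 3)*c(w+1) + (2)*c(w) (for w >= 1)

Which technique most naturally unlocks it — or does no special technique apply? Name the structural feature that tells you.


Best approach: the characteristic-root method — the recurrence treats every index alike (constant coefficients, no forcing) — precisely the regime where r^w trials close it.


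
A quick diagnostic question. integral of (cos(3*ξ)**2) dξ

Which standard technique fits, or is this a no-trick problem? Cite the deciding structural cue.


Verdict: a trigonometric identity — the even trigonometric power cos(3*ξ)**2 reduces by a double-angle identity before any integration is attempted.


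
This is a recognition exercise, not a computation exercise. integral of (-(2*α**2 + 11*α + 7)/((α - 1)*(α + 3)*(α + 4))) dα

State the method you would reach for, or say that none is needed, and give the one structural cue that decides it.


Diagnosis: partial fractions — the bottom factors while the top stays lower-degree — split into simple fractions and integrate piece by piece.


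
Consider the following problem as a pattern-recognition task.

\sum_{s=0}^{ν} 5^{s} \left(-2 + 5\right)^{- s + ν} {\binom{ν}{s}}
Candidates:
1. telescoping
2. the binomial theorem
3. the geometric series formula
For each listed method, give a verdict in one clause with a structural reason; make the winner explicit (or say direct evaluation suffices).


Method: the binomial theorem — the binomial coefficients weight matched powers of 5 and (-2 + 5), which is exactly the expansion of a binomial power.
- telescoping — writing out consecutive terms as given produces no pairwise cancellation.
- the binomial theorem — yes — fits the structure here.
- the geometric series formula — dividing successive terms gives an index-dependent quantity, not a constant.


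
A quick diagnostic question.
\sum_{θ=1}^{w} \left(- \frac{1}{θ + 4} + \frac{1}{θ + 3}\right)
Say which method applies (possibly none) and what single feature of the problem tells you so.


Method: telescoping — write out three consecutive terms and watch the interior cancel: the advanced copy one term subtracts reappears as the very next term's leading piece, pair after pair.


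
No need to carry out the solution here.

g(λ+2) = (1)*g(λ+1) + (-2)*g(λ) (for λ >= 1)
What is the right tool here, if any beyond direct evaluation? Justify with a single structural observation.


Verdict: the characteristic-root method — no index-dependence in the weights and nothing inhomogeneous: classic characteristic-equation setup.


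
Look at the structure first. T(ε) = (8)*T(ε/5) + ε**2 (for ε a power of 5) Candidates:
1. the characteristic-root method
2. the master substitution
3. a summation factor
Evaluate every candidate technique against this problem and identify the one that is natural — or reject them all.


Method: the master substitution — index division is the fingerprint: ε/5 in the recursive call means substitute ε = 5^m.
- the characteristic-root method: a divided-index call is not the fixed-shift linear shape that characteristic roots solve.
- the master substitution: a fit — the right tool for this form.
- a summation factor: the recursion divides its index rather than shifting it — there is no previous-term chain for a summation factor to telescope.


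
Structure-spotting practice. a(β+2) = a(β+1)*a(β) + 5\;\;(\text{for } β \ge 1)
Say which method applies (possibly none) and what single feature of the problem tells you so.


Method: no special technique — nonlinear feedback in the recursion rules out every root- or factor-based technique.


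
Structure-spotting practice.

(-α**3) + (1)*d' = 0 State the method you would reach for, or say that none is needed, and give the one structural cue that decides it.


Verdict: no special technique — solved for the derivative, no d appears — this is antidifferentiation in α wearing ODE clothing.


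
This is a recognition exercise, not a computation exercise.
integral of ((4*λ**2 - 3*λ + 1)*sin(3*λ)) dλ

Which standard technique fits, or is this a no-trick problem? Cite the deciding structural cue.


Technique: integration by parts — differentiate 4*λ**2 - 3*λ + 1, integrate sin(3*λ): each pass lowers the polynomial degree, so parts terminates.


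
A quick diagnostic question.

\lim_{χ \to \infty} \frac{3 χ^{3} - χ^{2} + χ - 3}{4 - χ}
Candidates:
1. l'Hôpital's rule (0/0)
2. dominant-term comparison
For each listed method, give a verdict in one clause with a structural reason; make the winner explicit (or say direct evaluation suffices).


Diagnosis: dominant-term comparison — divide by the highest power of χ present: lower-order terms vanish and the dominant ratio remains.
- l'Hôpital's rule (0/0): no 0/0 form appears: written as one quotient, top and bottom both grow without bound, and the ratio is decided by their leading terms.
- dominant-term comparison: applies; the problem has the shape this method handles.


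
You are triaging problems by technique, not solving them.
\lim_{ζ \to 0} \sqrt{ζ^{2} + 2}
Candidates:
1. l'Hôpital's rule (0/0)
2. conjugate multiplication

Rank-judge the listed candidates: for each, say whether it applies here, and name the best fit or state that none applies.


Best approach: no special technique — the expression is continuous at 0 — substitute and evaluate; no indeterminate form appears.
- l'Hôpital's rule (0/0): substituting the point produces a determinate value, not a 0 over 0 clash.
- conjugate multiplication: there are no radicals in tension whose conjugate would simplify matters.


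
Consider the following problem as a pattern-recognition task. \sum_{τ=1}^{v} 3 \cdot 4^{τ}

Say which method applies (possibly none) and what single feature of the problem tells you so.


Verdict: the geometric series formula — term-over-term division gives 4 every time — index-free ratio, geometric sum formula applies.


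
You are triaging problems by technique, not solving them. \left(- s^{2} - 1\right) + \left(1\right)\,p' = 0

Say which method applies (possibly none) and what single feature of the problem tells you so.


Technique: no special technique — with p absent the equation is not coupled at all: direct integration in s.


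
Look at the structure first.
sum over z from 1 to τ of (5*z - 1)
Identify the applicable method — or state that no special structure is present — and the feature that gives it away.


Technique: no special technique — this is bookkeeping, not technique: standard formulas for sums of constant-multiple powers of z apply termwise.


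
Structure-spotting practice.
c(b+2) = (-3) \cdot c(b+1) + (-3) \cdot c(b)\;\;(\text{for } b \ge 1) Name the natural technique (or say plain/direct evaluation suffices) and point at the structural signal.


Best approach: the characteristic-root method — linear, homogeneous, constant coefficients: solutions of the form r^b exist — find the roots of the characteristic polynomial.


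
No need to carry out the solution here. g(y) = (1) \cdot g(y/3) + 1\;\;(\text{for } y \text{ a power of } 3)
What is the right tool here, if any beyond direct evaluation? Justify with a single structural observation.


Method: the master substitution — treat m = log base 3 of y as the new clock: one recursion step advances m by one while y scales by 3.


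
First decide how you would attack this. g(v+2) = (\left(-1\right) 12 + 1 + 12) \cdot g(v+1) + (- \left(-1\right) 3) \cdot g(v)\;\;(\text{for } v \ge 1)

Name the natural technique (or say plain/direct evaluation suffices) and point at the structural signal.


Technique: the characteristic-root method — linear, homogeneous, constant coefficients: solutions of the form r^v exist — find the roots of the characteristic polynomial.


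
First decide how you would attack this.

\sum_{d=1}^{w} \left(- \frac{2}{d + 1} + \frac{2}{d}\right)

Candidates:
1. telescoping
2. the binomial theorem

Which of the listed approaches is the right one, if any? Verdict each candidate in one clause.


Best approach: telescoping — the summand is \frac{2}{d} minus the same expression shifted by one, so consecutive terms cancel in pairs.
- telescoping: yes — fits the structure here.
- the binomial theorem: the summand does not match any term pattern of an expanded binomial power.


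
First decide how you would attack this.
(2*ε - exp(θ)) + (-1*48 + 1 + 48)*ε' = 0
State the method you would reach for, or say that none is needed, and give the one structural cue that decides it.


Best approach: a linear integrating factor — linear in the unknown with genuine forcing: multiply through by the exponential of the integrated coefficient and the left side closes into one derivative.


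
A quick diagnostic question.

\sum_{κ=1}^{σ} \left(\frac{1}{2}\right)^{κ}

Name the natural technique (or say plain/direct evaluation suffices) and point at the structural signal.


Verdict: the geometric series formula — term-over-term division gives \frac{1}{2} every time — index-free ratio, geometric sum formula applies.


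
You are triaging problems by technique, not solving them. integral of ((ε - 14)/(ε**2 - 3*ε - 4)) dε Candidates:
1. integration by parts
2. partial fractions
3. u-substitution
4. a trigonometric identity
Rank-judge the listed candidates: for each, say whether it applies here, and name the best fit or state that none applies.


Diagnosis: partial fractions — ε**2 - 3*ε - 4 splits into linear pieces, so the quotient is a sum of simple fractions — decompose before integrating.
- integration by parts — no split into a nonconstant polynomial times one of the standard kernels — exp, sine, or cosine of a linear argument, or a logarithm — applies here.
- partial fractions: applicable, and directly so.
- u-substitution: no subexpression of the integrand pairs with its own derivative as a factor — individual terms may offer their own substitutions, but any change of variable covering the whole integral would have to be constructed from outside the expression.
- a trigonometric identity: no sine or cosine appears, so there is nothing for a trigonometric identity to act on.


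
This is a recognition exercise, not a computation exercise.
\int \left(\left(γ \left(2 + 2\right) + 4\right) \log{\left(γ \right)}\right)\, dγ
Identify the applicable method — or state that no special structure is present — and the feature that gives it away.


Diagnosis: integration by parts — the logarithm \log{\left(γ \right)} wants to be differentiated, not integrated; parts makes that legal.


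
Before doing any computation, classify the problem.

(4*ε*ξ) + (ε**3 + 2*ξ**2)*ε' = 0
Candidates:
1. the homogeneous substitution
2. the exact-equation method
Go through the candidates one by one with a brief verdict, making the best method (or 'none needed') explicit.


Technique: the exact-equation method — 4*ε*ξ and ε**3 + 2*ξ**2 pass the exactness check on the nose, so no integrating factor in ξ or ε is needed at all.
- the homogeneous substitution — the slope changes under joint rescaling, failing the degree-zero test.
- the exact-equation method — applicable, and directly so.


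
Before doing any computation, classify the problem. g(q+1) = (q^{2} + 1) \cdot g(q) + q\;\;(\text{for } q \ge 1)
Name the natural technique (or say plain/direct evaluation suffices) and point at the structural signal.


Verdict: a summation factor — it is first-order linear but the coefficient q^{2} + 1 depends on the index, so multiply through by a summation factor to telescope it.


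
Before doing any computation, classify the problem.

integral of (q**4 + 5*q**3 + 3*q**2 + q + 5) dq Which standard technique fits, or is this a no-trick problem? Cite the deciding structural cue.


Best approach: no special technique — a term-by-term power-rule job in q; no substitution or rearrangement earns its keep here.


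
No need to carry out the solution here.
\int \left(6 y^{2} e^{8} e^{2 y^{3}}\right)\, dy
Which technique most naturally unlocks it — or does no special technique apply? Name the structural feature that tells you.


Best approach: u-substitution — collected, the integrand has one factor that is, up to a constant, the derivative of an inner expression the rest depends on — substitute for that inner expression.
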